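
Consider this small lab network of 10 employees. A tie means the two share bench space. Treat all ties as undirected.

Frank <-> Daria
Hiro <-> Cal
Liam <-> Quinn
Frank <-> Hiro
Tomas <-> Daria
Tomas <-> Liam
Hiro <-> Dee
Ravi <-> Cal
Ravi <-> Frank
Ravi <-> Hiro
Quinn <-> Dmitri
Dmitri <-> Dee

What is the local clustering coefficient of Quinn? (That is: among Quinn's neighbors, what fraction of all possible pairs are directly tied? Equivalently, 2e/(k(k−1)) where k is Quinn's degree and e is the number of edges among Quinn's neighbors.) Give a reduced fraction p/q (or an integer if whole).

0

Quinn's neighbors: Dmitri and Liam (k = 2).
Possible neighbor pairs: C(2,2) = 1. Edges among them: none → e = 0.
Clustering(Quinn) = 0/1.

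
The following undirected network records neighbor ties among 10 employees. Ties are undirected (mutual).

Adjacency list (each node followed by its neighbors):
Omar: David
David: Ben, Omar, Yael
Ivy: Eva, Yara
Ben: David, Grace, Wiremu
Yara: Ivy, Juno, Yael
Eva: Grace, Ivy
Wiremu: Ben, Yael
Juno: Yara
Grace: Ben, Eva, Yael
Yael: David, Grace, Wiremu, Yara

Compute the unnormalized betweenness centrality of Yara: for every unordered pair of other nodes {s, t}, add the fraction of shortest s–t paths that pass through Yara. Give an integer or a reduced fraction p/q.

Pairs whose geodesics pass through Yara — Juno–Eva: 1; Juno–David: 1; Juno–Wiremu: 1; Juno–Ben: 3/3; Juno–Ivy: 1; Juno–Grace: 1; Juno–Yael: 1; Juno–Omar: 1; David–Ivy: 1; Wiremu–Ivy: 1; Ivy–Yael: 1; Ivy–Omar: 1.
All other pairs contribute 0.
Summing the contributions gives betweenness(Yara) = 12.

12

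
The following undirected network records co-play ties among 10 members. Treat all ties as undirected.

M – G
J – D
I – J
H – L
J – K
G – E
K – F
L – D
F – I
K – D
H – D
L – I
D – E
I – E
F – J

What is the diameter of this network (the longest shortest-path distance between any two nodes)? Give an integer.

Eccentricity of each node (its greatest distance to any other): D:3, E:2, F:4, G:3, H:4, I:3, J:4, K:4, L:4, M:4.
The maximum eccentricity is 4, realized for instance by the pair L–M via L – I – E – G – M. So the diameter is 4.

4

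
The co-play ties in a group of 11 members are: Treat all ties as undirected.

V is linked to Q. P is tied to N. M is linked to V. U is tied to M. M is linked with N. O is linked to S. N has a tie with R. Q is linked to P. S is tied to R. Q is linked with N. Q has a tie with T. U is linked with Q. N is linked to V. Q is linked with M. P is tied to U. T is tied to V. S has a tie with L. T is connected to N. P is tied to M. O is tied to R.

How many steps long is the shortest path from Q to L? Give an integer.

One shortest route is Q – N – R – S – L, which uses 4 edges, and at distance 3 from Q we only reach {O, S}, which does not include L. So d(Q,L) = 4.

4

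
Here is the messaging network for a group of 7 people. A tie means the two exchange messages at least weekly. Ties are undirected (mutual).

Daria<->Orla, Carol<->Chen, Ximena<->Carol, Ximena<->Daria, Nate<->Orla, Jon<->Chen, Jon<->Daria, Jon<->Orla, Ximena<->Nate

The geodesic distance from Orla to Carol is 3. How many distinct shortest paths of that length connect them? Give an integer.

The shortest distance is 3. The length-3 paths are: Orla–Daria–Ximena–Carol; Orla–Nate–Ximena–Carol; Orla–Jon–Chen–Carol.
That gives 3 distinct shortest paths.

3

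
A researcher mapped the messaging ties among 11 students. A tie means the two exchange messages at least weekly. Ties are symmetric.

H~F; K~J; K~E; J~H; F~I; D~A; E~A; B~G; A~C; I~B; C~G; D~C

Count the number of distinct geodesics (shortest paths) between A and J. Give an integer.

1

The shortest distance is 3, and the only length-3 path is A–E–K–J. So there is exactly 1 shortest path.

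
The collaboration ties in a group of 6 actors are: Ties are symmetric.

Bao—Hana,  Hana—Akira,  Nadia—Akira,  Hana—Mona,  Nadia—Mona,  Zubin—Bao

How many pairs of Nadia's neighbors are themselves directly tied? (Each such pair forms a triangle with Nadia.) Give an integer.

0

Nadia's neighbors are Akira and Mona, but none of them are tied to each other, so no triangle contains Nadia.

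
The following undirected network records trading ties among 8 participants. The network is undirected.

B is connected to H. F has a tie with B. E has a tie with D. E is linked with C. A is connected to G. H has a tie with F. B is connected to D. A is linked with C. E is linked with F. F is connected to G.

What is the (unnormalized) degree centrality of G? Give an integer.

2

G is directly tied to A and F. That is 2 neighbors, so the degree of G is 2.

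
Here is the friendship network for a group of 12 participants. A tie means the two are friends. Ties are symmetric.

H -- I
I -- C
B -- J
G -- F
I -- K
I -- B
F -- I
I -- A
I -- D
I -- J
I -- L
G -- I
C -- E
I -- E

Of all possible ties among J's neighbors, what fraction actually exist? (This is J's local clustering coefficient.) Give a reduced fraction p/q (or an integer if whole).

J's neighbors: B and I (k = 2).
Possible neighbor pairs: C(2,2) = 1. Edges among them: B–I → e = 1.
Clustering(J) = 1/1.

1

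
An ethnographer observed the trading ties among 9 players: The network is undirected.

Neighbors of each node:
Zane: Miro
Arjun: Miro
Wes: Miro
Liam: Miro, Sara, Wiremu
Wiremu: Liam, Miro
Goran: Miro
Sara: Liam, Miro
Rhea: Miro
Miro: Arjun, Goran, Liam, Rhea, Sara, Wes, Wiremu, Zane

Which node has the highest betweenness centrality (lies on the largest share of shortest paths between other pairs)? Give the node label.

Miro

Unnormalized betweenness of each node: Arjun:0, Goran:0, Liam:1/2, Miro:51/2, Rhea:0, Sara:0, Wes:0, Wiremu:0, Zane:0.
Miro has the largest value, 51/2, making it the main broker — the node through which the most shortest paths run.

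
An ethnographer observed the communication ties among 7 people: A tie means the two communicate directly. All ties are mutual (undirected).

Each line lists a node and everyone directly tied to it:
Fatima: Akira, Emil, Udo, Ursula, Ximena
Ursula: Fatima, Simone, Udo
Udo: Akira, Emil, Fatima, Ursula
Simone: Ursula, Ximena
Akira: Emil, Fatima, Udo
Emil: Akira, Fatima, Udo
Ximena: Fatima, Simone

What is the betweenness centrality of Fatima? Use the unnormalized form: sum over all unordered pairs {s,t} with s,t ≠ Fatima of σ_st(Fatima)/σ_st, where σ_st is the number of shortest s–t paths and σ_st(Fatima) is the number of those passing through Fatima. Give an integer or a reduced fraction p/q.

35/6

Pairs whose geodesics pass through Fatima — Emil–Ursula: 1/2; Emil–Ximena: 1; Emil–Simone: 2/3; Udo–Ximena: 1; Ursula–Akira: 1/2; Ursula–Ximena: 1/2; Akira–Ximena: 1; Akira–Simone: 2/3.
All other pairs contribute 0.
Summing the contributions gives betweenness(Fatima) = 35/6.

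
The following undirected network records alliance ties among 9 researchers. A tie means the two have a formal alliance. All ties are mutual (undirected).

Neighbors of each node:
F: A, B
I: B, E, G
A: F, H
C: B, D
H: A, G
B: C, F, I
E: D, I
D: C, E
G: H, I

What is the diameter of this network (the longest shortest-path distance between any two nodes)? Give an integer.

4

Eccentricity of each node (its greatest distance to any other): A:4, B:3, C:4, D:4, E:4, F:3, G:3, H:4, I:3.
The maximum eccentricity is 4, realized for instance by the pair H–C via H – G – I – B – C. So the diameter is 4.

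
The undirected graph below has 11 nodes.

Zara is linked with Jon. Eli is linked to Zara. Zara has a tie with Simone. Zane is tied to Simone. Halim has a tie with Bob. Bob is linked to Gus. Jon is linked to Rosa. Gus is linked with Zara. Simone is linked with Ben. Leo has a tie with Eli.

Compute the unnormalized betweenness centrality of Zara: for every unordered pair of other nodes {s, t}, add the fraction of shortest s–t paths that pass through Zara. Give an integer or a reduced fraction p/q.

37

Pairs whose geodesics pass through Zara — Jon–Bob: 1; Jon–Simone: 1; Jon–Leo: 1; Jon–Halim: 1; Jon–Ben: 1; Jon–Eli: 1; Jon–Gus: 1; Jon–Zane: 1; Bob–Simone: 1; Bob–Leo: 1; Bob–Ben: 1; Bob–Eli: 1; Bob–Zane: 1; Bob–Rosa: 1 … (+23 more pairs).
All other pairs contribute 0.
Summing the contributions gives betweenness(Zara) = 37.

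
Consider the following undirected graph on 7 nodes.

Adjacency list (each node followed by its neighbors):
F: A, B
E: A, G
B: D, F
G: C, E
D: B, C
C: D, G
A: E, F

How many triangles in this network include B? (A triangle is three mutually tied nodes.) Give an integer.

0

B's neighbors are D and F, but none of them are tied to each other, so no triangle contains B.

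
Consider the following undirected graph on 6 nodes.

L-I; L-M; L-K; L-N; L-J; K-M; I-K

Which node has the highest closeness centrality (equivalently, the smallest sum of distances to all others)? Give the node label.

L

Farness (sum of distances to all others) for each node — I:8, J:9, K:7, L:5, M:8, N:9.
The smallest farness is 5, for L, so L has the highest closeness.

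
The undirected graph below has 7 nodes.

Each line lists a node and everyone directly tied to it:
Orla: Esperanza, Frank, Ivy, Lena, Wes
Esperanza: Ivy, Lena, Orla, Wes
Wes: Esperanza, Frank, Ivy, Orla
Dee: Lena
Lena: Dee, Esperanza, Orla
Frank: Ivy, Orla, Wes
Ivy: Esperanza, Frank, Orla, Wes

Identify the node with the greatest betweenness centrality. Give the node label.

Unnormalized betweenness of each node: Dee:0, Esperanza:2, Frank:0, Ivy:1/3, Lena:5, Orla:13/3, Wes:1/3.
Lena has the largest value, 5, making it the main broker — the node through which the most shortest paths run.

Lena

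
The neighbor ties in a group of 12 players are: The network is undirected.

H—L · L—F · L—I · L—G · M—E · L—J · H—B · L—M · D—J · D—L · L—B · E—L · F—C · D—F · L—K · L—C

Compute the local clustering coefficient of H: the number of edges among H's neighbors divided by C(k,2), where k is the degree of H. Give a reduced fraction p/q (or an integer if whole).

1

H's neighbors: B and L (k = 2).
Possible neighbor pairs: C(2,2) = 1. Edges among them: B–L → e = 1.
Clustering(H) = 1/1.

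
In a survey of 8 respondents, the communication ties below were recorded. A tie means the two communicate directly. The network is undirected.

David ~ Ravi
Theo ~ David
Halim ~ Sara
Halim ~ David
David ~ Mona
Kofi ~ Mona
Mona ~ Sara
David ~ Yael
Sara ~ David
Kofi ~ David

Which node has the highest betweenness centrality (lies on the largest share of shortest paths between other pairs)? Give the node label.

Unnormalized betweenness of each node: David:17, Halim:0, Kofi:0, Mona:1/2, Ravi:0, Sara:1/2, Theo:0, Yael:0.
David has the largest value, 17, making it the main broker — the node through which the most shortest paths run.

David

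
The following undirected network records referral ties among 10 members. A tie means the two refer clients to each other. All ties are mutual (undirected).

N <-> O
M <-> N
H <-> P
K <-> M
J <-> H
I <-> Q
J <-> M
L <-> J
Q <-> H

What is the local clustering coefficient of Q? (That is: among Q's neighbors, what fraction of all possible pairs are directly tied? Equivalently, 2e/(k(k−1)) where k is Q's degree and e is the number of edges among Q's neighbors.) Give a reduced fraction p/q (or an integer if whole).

0

Q's neighbors: H and I (k = 2).
Possible neighbor pairs: C(2,2) = 1. Edges among them: none → e = 0.
Clustering(Q) = 0/1.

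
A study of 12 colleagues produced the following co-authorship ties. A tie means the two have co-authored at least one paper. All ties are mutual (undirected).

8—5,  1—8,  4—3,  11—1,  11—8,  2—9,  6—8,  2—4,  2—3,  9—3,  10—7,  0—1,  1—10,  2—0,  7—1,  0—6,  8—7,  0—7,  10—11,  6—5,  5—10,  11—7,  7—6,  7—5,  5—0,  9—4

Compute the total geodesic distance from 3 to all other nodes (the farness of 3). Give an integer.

29

Distances from 3: 0:2, 1:3, 2:1, 4:1, 5:3, 6:3, 7:3, 8:4, 9:1, 10:4, 11:4.
Sum = 2 + 3 + 1 + 1 + 3 + 3 + 3 + 4 + 1 + 4 + 4 = 29.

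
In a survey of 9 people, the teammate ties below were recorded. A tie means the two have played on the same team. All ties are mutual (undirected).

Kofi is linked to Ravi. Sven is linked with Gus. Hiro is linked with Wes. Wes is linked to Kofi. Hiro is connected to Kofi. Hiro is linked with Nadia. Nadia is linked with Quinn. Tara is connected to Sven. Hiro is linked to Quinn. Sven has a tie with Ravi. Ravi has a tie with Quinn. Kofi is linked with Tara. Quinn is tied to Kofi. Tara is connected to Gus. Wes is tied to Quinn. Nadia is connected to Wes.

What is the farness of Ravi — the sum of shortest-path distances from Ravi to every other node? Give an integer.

Distances from Ravi: Gus:2, Hiro:2, Kofi:1, Nadia:2, Quinn:1, Sven:1, Tara:2, Wes:2.
Sum = 2 + 2 + 1 + 2 + 1 + 1 + 2 + 2 = 13.

13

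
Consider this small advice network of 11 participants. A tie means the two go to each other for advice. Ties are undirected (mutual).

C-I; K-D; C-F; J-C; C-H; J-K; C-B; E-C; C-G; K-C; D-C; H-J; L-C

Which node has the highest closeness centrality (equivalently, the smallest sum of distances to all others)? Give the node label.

C

Farness (sum of distances to all others) for each node — B:19, C:10, D:18, E:19, F:19, G:19, H:18, I:19, J:17, K:17, L:19.
The smallest farness is 10, for C, so C has the highest closeness.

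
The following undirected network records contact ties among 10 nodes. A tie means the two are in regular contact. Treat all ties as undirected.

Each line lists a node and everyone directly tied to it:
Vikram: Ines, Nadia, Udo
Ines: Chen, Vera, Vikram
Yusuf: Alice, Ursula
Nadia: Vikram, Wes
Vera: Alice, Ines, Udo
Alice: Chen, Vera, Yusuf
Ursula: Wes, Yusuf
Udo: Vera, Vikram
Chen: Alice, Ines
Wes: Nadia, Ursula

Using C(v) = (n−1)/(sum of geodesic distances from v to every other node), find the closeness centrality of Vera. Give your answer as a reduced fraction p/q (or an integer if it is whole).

Distances from Vera: Alice:1, Chen:2, Ines:1, Nadia:3, Udo:1, Ursula:3, Vikram:2, Wes:4, Yusuf:2. Sum = 19.
n = 10, so closeness = 9/19.

9/19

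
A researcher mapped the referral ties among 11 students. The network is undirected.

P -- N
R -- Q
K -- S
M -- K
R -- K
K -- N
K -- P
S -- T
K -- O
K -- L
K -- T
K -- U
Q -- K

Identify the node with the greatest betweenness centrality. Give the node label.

K

Unnormalized betweenness of each node: K:42, L:0, M:0, N:0, O:0, P:0, Q:0, R:0, S:0, T:0, U:0.
K has the largest value, 42, making it the main broker — the node through which the most shortest paths run.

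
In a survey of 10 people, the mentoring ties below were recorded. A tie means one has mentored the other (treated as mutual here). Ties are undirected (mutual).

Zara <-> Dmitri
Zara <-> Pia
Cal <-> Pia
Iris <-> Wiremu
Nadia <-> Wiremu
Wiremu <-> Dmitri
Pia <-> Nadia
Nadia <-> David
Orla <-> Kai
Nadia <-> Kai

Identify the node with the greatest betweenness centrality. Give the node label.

Nadia

Unnormalized betweenness of each node: Cal:0, David:0, Dmitri:2, Iris:0, Kai:8, Nadia:24, Orla:0, Pia:12, Wiremu:12, Zara:2.
Nadia has the largest value, 24, making it the main broker — the node through which the most shortest paths run.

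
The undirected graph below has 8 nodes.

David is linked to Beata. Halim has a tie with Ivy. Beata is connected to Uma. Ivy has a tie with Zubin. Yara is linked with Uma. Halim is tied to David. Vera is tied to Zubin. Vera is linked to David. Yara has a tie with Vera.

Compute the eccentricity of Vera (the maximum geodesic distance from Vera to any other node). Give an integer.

2

Distances from Vera: Beata:2, David:1, Halim:2, Ivy:2, Uma:2, Yara:1, Zubin:1.
The largest is 2 (to Ivy, Halim, Beata, and Uma), so the eccentricity of Vera is 2.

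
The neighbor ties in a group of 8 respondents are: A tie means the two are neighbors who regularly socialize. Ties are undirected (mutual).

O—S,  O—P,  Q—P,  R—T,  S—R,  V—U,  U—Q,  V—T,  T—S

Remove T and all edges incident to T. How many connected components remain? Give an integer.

1

T's neighbors (R, S, and V) remain reachable from one another through other ties, so the rest of the network stays in one piece.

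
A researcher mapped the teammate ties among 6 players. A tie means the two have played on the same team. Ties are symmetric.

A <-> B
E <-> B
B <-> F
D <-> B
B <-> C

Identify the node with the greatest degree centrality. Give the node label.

Degrees — A:1, B:5, C:1, D:1, E:1, F:1.
The maximum is 5, attained only by B.

B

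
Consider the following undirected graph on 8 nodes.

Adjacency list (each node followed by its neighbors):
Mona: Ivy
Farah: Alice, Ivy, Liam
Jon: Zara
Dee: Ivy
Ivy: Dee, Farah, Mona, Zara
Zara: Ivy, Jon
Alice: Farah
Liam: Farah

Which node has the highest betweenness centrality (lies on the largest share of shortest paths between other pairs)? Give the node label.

Ivy

Unnormalized betweenness of each node: Alice:0, Dee:0, Farah:11, Ivy:17, Jon:0, Liam:0, Mona:0, Zara:6.
Ivy has the largest value, 17, making it the main broker — the node through which the most shortest paths run.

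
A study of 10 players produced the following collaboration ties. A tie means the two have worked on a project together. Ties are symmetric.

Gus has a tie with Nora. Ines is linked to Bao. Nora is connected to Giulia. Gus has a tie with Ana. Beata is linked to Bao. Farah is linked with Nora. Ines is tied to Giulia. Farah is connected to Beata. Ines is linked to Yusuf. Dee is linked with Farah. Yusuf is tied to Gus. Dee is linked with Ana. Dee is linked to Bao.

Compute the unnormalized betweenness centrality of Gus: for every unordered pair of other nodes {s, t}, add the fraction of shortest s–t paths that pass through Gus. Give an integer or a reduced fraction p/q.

Pairs whose geodesics pass through Gus — Dee–Yusuf: 1/2; Ana–Yusuf: 1; Ana–Ines: 1/2; Ana–Giulia: 1; Ana–Nora: 1; Yusuf–Nora: 1; Yusuf–Farah: 1.
All other pairs contribute 0.
Summing the contributions gives betweenness(Gus) = 6.

6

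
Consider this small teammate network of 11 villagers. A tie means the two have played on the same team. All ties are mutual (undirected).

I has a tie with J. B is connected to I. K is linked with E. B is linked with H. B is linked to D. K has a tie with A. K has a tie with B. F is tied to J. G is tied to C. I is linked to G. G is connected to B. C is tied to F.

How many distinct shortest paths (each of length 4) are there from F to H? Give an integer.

2

The shortest distance is 4. The length-4 paths are: F–C–G–B–H; F–J–I–B–H.
That gives 2 distinct shortest paths.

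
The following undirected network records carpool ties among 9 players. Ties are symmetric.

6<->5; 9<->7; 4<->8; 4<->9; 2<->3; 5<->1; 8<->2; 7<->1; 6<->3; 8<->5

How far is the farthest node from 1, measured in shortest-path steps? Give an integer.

3

Distances from 1: 2:3, 3:3, 4:3, 5:1, 6:2, 7:1, 8:2, 9:2.
The largest is 3 (to 4, 2, and 3), so the eccentricity of 1 is 3.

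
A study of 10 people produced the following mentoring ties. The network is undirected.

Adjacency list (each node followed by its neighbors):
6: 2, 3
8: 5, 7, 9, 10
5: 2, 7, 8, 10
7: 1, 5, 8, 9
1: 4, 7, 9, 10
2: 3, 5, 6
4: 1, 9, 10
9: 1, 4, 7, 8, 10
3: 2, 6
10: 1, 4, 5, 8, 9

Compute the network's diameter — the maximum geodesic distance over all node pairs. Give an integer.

4

Eccentricity of each node (its greatest distance to any other): 1:4, 2:3, 3:4, 4:4, 5:2, 6:4, 7:3, 8:3, 9:4, 10:3.
The maximum eccentricity is 4, realized for instance by the pair 3–1 via 3 – 2 – 5 – 7 – 1. So the diameter is 4.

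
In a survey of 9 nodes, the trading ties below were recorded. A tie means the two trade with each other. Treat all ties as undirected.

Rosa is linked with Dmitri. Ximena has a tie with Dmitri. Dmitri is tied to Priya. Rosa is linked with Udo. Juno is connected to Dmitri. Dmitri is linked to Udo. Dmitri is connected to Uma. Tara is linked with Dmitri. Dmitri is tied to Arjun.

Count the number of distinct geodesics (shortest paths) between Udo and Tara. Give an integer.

1

The shortest distance is 2, and the only length-2 path is Udo–Dmitri–Tara. So there is exactly 1 shortest path.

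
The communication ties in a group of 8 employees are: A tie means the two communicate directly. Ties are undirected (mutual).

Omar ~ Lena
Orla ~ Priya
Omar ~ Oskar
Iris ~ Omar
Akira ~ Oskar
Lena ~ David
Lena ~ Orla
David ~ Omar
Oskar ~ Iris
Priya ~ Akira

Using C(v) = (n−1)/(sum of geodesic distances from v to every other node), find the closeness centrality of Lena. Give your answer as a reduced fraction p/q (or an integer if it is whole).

7/12

Distances from Lena: Akira:3, David:1, Iris:2, Omar:1, Orla:1, Oskar:2, Priya:2. Sum = 12.
n = 8, so closeness = 7/12.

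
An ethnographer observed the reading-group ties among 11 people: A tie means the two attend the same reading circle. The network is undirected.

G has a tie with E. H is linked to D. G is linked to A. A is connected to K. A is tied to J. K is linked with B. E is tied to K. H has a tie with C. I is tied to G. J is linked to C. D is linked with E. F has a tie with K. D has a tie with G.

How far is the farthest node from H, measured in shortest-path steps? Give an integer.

Distances from H: A:3, B:4, C:1, D:1, E:2, F:4, G:2, I:3, J:2, K:3.
The largest is 4 (to B and F), so the eccentricity of H is 4.

4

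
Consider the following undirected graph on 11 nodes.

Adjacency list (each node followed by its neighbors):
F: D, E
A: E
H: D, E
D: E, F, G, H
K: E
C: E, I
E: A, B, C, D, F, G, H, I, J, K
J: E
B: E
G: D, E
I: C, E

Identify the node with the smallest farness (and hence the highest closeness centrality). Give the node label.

Farness (sum of distances to all others) for each node — A:19, B:19, C:18, D:16, E:10, F:18, G:18, H:18, I:18, J:19, K:19.
The smallest farness is 10, for E, so E has the highest closeness.

E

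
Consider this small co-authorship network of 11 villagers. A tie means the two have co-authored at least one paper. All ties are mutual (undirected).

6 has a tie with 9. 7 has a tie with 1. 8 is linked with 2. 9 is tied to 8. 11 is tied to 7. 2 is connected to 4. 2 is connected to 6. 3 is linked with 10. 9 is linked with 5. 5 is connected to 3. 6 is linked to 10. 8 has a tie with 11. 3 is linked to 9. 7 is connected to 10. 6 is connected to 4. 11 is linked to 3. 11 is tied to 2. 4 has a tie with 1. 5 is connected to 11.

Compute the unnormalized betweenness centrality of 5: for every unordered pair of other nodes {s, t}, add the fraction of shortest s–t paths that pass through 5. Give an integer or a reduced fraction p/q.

Pairs whose geodesics pass through 5 — 7–9: 1/5; 9–11: 1/3.
All other pairs contribute 0.
Summing the contributions gives betweenness(5) = 8/15.

8/15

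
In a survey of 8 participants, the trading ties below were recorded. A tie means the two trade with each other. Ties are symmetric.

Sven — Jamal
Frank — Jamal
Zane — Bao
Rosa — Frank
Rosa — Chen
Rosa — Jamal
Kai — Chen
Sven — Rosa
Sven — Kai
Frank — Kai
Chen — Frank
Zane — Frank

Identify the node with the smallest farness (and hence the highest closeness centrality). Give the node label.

Farness (sum of distances to all others) for each node — Bao:19, Chen:12, Frank:9, Jamal:12, Kai:12, Rosa:11, Sven:14, Zane:13.
The smallest farness is 9, for Frank, so Frank has the highest closeness.

Frank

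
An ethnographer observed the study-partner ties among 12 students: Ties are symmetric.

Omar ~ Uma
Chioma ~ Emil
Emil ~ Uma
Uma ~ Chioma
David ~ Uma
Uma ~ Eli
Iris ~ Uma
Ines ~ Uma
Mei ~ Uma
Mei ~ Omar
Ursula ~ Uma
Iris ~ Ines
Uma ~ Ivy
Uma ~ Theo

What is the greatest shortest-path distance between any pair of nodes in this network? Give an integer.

2

Eccentricity of each node (its greatest distance to any other): Chioma:2, David:2, Eli:2, Emil:2, Ines:2, Iris:2, Ivy:2, Mei:2, Omar:2, Theo:2, Uma:1, Ursula:2.
The maximum eccentricity is 2, realized for instance by the pair Chioma–Theo via Chioma – Uma – Theo. So the diameter is 2.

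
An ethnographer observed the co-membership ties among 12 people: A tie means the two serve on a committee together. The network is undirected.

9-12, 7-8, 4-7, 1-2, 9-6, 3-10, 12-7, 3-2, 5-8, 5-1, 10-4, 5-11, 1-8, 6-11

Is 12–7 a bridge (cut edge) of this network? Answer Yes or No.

Even without that edge, 12 still reaches 7 via 12 – 9 – 6 – 11 – 5 – 8 – 7, so the network stays connected. Not a bridge.

No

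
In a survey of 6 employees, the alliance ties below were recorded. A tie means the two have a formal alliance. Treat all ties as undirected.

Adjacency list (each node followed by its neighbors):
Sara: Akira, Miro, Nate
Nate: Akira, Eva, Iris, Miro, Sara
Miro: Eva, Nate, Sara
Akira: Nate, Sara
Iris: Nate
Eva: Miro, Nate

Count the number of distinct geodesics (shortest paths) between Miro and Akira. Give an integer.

The shortest distance is 2. The length-2 paths are: Miro–Nate–Akira; Miro–Sara–Akira.
That gives 2 distinct shortest paths.

2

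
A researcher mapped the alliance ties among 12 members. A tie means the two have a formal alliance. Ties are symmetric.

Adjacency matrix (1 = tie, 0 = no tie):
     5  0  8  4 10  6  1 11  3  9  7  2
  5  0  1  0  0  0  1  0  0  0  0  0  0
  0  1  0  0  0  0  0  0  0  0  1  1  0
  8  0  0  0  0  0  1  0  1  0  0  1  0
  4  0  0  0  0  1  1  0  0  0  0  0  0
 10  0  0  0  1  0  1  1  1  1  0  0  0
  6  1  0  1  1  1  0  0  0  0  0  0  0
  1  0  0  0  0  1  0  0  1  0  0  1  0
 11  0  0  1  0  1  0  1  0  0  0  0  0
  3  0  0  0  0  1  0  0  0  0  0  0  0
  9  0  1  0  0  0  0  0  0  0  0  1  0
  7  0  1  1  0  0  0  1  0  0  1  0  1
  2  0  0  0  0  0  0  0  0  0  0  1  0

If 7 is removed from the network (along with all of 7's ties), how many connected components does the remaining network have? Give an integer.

Without 7, the remaining ties split the others into: {0, 1, 3, 4, 5, 6, 8, 9, 10, 11}; {2}.
That's 2 separate components.

2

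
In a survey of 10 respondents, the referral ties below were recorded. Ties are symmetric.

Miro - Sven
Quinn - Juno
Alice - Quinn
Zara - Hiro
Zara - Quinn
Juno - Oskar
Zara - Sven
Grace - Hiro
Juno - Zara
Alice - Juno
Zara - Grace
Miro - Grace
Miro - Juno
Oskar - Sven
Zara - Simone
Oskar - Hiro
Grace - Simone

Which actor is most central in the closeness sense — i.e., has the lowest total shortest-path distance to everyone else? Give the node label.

Zara

Farness (sum of distances to all others) for each node — Alice:20, Grace:15, Hiro:16, Juno:13, Miro:15, Oskar:16, Quinn:15, Simone:18, Sven:16, Zara:12.
The smallest farness is 12, for Zara, so Zara has the highest closeness.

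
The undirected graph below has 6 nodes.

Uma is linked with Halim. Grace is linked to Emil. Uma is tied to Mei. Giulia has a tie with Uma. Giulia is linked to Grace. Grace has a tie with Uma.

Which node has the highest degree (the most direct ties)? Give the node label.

Uma

Degrees — Emil:1, Giulia:2, Grace:3, Halim:1, Mei:1, Uma:4.
The maximum is 4, attained only by Uma.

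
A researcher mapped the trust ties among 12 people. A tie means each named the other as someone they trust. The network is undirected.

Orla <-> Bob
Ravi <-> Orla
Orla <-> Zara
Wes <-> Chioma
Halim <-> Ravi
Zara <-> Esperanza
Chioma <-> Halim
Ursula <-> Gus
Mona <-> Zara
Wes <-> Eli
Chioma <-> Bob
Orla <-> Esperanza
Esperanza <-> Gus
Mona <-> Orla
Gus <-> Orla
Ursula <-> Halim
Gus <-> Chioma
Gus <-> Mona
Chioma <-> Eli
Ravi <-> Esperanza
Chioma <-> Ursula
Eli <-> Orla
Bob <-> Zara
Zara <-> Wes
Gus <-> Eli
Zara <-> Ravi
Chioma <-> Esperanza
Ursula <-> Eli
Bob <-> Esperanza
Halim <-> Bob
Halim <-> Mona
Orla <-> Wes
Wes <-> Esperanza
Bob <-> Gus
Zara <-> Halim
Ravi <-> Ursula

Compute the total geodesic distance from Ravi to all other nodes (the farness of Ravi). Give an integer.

17

Distances from Ravi: Bob:2, Chioma:2, Eli:2, Esperanza:1, Gus:2, Halim:1, Mona:2, Orla:1, Ursula:1, Wes:2, Zara:1.
Sum = 2 + 2 + 2 + 1 + 2 + 1 + 2 + 1 + 1 + 2 + 1 = 17.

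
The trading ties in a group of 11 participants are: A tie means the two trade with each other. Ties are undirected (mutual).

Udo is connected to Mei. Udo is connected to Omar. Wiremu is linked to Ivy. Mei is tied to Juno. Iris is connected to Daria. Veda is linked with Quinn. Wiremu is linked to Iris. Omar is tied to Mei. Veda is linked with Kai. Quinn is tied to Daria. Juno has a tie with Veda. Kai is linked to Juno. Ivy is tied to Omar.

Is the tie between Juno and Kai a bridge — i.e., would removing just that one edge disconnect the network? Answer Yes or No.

Even without that edge, Juno still reaches Kai via Juno – Veda – Kai, so the network stays connected. Not a bridge.

No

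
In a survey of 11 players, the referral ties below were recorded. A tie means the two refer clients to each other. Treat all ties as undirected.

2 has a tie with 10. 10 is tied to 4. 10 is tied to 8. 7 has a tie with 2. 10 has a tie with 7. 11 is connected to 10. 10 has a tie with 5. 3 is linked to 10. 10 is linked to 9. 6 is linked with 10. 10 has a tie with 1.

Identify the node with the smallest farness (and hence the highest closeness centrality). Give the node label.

Farness (sum of distances to all others) for each node — 1:19, 2:18, 3:19, 4:19, 5:19, 6:19, 7:18, 8:19, 9:19, 10:10, 11:19.
The smallest farness is 10, for 10, so 10 has the highest closeness.

10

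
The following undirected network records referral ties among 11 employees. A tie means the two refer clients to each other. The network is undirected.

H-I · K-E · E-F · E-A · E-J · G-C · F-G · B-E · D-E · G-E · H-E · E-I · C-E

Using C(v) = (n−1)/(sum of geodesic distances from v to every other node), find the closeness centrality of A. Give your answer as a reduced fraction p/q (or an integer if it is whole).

10/19

Distances from A: B:2, C:2, D:2, E:1, F:2, G:2, H:2, I:2, J:2, K:2. Sum = 19.
n = 11, so closeness = 10/19.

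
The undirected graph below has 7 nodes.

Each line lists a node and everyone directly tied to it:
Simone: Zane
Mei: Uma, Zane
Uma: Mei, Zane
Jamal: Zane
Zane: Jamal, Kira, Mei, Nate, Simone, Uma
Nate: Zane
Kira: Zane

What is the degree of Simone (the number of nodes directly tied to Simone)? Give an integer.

1

Simone is directly tied to Zane. That is 1 neighbor, so the degree of Simone is 1.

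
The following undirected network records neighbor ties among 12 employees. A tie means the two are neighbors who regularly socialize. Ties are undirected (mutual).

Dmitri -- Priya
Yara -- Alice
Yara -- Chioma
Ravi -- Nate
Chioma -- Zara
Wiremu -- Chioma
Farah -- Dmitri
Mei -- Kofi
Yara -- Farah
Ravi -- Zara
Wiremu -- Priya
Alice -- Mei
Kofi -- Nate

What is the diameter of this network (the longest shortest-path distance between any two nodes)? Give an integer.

6

Eccentricity of each node (its greatest distance to any other): Alice:4, Chioma:4, Dmitri:6, Farah:5, Kofi:6, Mei:5, Nate:6, Priya:6, Ravi:5, Wiremu:5, Yara:4, Zara:4.
The maximum eccentricity is 6, realized for instance by the pair Nate–Dmitri via Nate – Ravi – Zara – Chioma – Yara – Farah – Dmitri. So the diameter is 6.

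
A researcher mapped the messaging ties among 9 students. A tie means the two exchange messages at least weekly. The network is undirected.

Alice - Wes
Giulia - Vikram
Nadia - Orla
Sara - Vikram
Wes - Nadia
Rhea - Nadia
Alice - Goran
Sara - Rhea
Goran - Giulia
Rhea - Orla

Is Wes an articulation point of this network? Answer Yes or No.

Even without Wes, every remaining node can still reach every other (the residual graph is connected), so Wes is not a cut vertex.

No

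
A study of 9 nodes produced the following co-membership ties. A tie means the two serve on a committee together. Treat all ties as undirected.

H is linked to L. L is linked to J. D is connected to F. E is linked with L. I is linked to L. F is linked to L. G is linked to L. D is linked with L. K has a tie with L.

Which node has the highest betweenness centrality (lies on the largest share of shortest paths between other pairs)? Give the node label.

Unnormalized betweenness of each node: D:0, E:0, F:0, G:0, H:0, I:0, J:0, K:0, L:27.
L has the largest value, 27, making it the main broker — the node through which the most shortest paths run.

L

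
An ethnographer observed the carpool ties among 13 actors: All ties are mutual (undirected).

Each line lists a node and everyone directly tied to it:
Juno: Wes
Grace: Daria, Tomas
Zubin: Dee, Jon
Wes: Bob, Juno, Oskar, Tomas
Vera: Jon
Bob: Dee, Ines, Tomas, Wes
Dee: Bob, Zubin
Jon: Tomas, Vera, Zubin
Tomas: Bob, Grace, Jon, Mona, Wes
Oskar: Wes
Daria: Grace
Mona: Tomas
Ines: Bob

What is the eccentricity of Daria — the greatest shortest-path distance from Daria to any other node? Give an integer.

4

Distances from Daria: Bob:3, Dee:4, Grace:1, Ines:4, Jon:3, Juno:4, Mona:3, Oskar:4, Tomas:2, Vera:4, Wes:3, Zubin:4.
The largest is 4 (to Zubin, Vera, Ines, Dee, Oskar, and Juno), so the eccentricity of Daria is 4.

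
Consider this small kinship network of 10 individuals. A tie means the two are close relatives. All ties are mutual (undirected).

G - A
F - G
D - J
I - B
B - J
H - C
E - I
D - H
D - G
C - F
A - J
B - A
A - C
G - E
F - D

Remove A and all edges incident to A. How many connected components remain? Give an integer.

1

A's neighbors (B, C, G, and J) remain reachable from one another through other ties, so the rest of the network stays in one piece.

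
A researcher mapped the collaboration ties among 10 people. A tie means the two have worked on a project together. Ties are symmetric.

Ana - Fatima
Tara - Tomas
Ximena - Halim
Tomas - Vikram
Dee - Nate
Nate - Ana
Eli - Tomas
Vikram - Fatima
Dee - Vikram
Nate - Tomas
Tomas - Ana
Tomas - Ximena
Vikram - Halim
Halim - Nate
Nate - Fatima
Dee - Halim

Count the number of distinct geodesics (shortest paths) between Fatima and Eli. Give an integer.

3

The shortest distance is 3. The length-3 paths are: Fatima–Vikram–Tomas–Eli; Fatima–Ana–Tomas–Eli; Fatima–Nate–Tomas–Eli.
That gives 3 distinct shortest paths.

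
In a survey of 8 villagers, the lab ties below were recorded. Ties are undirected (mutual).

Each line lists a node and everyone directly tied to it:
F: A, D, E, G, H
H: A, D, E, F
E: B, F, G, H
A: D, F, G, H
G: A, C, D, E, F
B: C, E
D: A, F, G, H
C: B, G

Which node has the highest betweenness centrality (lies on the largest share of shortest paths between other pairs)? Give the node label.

Unnormalized betweenness of each node: A:9/20, B:7/10, C:1, D:9/20, E:93/20, F:97/60, G:179/30, H:7/6.
G has the largest value, 179/30, making it the main broker — the node through which the most shortest paths run.

G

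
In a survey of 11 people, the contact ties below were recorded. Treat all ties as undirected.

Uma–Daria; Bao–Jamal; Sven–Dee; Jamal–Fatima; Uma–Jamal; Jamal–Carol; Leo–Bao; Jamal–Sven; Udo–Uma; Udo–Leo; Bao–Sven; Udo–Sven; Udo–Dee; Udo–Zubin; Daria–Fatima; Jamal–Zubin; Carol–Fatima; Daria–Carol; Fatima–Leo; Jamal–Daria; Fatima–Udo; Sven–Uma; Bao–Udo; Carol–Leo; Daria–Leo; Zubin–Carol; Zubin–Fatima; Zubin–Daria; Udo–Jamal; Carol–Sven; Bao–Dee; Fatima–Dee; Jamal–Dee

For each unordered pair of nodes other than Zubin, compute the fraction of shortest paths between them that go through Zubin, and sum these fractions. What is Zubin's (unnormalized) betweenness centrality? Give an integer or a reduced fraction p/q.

2/5

Pairs whose geodesics pass through Zubin — Udo–Carol: 1/5; Udo–Daria: 1/5.
All other pairs contribute 0.
Summing the contributions gives betweenness(Zubin) = 2/5.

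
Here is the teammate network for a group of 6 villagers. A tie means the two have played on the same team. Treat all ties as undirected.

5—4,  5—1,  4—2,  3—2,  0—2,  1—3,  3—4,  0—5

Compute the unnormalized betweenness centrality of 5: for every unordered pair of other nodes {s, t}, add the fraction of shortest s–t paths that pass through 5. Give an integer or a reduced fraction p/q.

Pairs whose geodesics pass through 5 — 1–4: 1/2; 1–0: 1; 4–0: 1/2.
All other pairs contribute 0.
Summing the contributions gives betweenness(5) = 2.

2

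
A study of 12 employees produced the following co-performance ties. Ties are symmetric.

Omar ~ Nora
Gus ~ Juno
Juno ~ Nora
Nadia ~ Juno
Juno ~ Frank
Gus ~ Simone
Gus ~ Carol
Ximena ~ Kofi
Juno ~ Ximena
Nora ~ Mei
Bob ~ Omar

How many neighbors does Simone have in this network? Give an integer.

Simone is directly tied to Gus. That is 1 neighbor, so the degree of Simone is 1.

1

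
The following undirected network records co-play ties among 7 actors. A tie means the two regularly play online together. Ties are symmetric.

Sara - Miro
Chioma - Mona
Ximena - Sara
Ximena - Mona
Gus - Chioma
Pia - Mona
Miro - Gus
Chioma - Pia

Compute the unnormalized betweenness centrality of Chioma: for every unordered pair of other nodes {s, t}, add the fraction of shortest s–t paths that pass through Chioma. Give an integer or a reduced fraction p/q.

Pairs whose geodesics pass through Chioma — Ximena–Gus: 1/2; Mona–Gus: 1; Mona–Miro: 1/2; Pia–Gus: 1; Pia–Miro: 1.
All other pairs contribute 0.
Summing the contributions gives betweenness(Chioma) = 4.

4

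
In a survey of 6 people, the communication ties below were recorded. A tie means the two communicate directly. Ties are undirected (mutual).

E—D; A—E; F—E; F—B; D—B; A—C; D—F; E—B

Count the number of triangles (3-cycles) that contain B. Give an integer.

3

B's neighbors: D, E, and F.
Neighbor pairs that are themselves tied: B–D–E; B–D–F; B–E–F. Each forms one triangle with B, for 3 in total.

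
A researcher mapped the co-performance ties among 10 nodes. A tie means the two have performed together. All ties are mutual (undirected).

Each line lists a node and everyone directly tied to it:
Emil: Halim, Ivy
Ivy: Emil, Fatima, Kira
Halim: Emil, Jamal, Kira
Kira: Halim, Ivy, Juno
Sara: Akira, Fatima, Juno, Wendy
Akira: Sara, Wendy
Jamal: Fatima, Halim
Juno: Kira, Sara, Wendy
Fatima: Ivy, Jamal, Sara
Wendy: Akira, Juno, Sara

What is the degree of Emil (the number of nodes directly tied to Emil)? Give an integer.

Emil is directly tied to Halim and Ivy. That is 2 neighbors, so the degree of Emil is 2.

2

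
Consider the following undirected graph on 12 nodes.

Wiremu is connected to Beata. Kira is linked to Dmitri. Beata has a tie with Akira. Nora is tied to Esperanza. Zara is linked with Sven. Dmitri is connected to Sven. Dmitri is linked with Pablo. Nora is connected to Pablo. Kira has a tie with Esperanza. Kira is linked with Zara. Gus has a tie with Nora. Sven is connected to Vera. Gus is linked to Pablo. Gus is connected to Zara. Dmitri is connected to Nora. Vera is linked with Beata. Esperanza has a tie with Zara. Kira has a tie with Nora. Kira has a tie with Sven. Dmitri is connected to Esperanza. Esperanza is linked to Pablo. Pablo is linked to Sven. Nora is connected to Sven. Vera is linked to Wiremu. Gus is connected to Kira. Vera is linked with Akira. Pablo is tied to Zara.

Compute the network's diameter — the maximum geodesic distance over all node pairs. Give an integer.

Eccentricity of each node (its greatest distance to any other): Akira:4, Beata:4, Dmitri:3, Esperanza:4, Gus:4, Kira:3, Nora:3, Pablo:3, Sven:2, Vera:3, Wiremu:4, Zara:3.
The maximum eccentricity is 4, realized for instance by the pair Esperanza–Wiremu via Esperanza – Dmitri – Sven – Vera – Wiremu. So the diameter is 4.

4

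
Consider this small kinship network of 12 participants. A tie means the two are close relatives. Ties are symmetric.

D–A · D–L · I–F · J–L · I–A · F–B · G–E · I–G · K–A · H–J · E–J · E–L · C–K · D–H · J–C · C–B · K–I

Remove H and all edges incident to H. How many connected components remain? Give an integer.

1

H's neighbors (D and J) remain reachable from one another through other ties, so the rest of the network stays in one piece.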